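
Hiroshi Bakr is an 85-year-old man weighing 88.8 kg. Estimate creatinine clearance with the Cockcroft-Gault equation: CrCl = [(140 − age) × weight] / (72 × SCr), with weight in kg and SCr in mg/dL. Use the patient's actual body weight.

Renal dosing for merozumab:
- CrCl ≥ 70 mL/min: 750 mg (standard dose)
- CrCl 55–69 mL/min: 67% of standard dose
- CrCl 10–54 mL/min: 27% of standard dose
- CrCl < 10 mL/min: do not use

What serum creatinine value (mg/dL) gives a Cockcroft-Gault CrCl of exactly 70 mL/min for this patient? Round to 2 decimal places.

Standard dose requires CrCl ≥ 70 mL/min.
Set (140 − 85) × 88.8 / (72 × SCr) = 70
SCr = (140 − 85) × 88.8 / (72 × 70) = 0.969 mg/dL

0.97 mg/dL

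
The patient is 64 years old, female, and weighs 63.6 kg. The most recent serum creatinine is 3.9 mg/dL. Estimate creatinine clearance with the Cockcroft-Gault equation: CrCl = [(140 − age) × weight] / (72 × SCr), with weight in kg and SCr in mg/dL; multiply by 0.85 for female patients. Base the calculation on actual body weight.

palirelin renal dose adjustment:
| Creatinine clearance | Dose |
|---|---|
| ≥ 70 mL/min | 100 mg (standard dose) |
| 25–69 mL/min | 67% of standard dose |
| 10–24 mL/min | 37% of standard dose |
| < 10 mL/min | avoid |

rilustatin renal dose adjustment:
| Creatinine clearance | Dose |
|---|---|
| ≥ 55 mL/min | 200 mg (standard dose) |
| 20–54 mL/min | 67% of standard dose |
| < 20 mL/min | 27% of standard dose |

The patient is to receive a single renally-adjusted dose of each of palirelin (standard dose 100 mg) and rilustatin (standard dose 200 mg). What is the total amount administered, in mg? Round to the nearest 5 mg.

90 mg

CrCl = (140 − 64) × 63.6 / (72 × 3.9) × 0.85 = 4833.6 / 280.80 × 0.85 ≈ 14.6 mL/min
CrCl ≈ 15 mL/min.
palirelin: 10–24 mL/min → 37% of 100 mg = 37 mg.
rilustatin: < 20 mL/min → 27% of 200 mg = 54 mg.
Total = 37 + 54 = 91 mg.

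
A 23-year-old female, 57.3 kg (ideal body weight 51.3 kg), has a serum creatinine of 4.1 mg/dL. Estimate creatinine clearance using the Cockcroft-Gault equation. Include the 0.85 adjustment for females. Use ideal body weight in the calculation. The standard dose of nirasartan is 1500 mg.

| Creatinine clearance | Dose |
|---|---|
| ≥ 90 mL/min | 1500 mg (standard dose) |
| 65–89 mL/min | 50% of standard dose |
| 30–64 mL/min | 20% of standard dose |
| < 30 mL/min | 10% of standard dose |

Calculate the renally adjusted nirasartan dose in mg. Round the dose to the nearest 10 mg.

150 mg

CrCl = (140 − 23) × 51.3 / (72 × 4.1) × 0.85 = 6002.1 / 295.20 × 0.85 ≈ 17.3 mL/min
CrCl ≈ 17 mL/min → bracket < 30 mL/min.
10% of 1500 mg = 150 mg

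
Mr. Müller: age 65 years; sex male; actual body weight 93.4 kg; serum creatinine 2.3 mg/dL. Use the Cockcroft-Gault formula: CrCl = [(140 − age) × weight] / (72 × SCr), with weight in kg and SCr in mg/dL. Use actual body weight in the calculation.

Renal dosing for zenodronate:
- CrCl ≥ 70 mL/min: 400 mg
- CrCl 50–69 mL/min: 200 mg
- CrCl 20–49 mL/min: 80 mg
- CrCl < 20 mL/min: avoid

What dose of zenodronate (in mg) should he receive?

CrCl = (140 − 65) × 93.4 / (72 × 2.3) = 7005.0 / 165.60 ≈ 42.3 mL/min
CrCl ≈ 42 mL/min → bracket 20–49 mL/min.
Dose for this bracket: 80 mg.

80 mg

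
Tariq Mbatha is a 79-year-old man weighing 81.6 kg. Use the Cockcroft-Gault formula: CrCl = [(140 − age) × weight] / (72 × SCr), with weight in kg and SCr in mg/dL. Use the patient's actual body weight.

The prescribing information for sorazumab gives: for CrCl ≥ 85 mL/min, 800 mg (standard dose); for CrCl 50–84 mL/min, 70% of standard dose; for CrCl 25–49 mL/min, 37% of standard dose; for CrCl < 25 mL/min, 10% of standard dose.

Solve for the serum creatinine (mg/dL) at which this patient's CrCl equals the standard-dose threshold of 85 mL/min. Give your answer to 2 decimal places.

0.81 mg/dL

Standard dose requires CrCl ≥ 85 mL/min.
Set (140 − 79) × 81.6 / (72 × SCr) = 85
SCr = (140 − 79) × 81.6 / (72 × 85) = 0.813 mg/dL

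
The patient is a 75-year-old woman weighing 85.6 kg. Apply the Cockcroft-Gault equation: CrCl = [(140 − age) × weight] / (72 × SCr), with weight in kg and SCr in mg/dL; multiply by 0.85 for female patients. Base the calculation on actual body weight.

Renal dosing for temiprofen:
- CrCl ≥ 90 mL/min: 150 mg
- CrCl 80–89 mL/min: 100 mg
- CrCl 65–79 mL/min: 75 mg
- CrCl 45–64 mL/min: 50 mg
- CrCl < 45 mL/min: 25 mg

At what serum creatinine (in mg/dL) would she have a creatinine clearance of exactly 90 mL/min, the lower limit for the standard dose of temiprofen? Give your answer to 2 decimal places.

0.73 mg/dL

Standard dose requires CrCl ≥ 90 mL/min.
Set (140 − 75) × 85.6 × 0.85 / (72 × SCr) = 90
SCr = (140 − 75) × 85.6 × 0.85 / (72 × 90) = 0.730 mg/dL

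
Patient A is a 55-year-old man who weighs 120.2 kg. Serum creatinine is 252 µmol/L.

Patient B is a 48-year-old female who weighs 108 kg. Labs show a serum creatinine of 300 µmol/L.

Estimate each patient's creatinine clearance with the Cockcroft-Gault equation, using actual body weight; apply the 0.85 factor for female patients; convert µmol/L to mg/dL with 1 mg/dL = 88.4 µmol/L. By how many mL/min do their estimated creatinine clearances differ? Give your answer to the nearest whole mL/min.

Patient A: SCr = 252 / 88.4 = 2.851 mg/dL
Patient A: CrCl = (140 − 55) × 120.2 / (72 × 2.851) = 10217.0 / 205.27 ≈ 49.8 mL/min
Patient B: SCr = 300 / 88.4 = 3.394 mg/dL
Patient B: CrCl = (140 − 48) × 108 / (72 × 3.394) × 0.85 = 9936.0 / 244.37 × 0.85 ≈ 34.6 mL/min
|49.8 − 34.6| = 15.2 mL/min

15 mL/min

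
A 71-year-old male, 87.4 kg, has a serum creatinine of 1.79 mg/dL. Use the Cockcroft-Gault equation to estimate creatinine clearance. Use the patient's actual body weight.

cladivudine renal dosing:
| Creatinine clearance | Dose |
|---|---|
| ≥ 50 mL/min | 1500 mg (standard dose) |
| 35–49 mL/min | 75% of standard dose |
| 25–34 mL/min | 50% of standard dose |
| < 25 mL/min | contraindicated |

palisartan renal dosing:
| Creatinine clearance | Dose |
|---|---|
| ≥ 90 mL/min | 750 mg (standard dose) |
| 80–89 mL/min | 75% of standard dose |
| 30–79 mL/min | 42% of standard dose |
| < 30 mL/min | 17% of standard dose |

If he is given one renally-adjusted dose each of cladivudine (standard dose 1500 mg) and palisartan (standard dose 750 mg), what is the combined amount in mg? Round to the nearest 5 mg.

CrCl = (140 − 71) × 87.4 / (72 × 1.79) = 6030.6 / 128.88 ≈ 46.8 mL/min
CrCl ≈ 47 mL/min.
cladivudine: 35–49 mL/min → 75% of 1500 mg = 1125 mg.
palisartan: 30–79 mL/min → 42% of 750 mg = 315 mg.
Total = 1125 + 315 = 1440 mg.

1440 mg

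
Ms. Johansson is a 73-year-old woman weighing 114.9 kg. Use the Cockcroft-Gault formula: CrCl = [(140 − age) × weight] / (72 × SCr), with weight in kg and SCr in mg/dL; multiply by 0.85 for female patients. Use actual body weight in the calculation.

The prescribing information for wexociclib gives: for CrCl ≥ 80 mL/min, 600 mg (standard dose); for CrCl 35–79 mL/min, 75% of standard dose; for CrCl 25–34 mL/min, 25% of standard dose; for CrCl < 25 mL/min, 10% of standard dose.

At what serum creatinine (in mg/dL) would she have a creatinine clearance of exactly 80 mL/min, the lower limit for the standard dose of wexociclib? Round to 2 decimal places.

Standard dose requires CrCl ≥ 80 mL/min.
Set (140 − 73) × 114.9 × 0.85 / (72 × SCr) = 80
SCr = (140 − 73) × 114.9 × 0.85 / (72 × 80) = 1.136 mg/dL

1.14 mg/dL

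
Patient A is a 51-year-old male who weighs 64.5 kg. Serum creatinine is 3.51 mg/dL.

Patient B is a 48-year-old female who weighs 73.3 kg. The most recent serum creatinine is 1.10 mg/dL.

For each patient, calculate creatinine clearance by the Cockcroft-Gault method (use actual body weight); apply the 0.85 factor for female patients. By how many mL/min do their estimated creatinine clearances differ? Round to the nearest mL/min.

Patient A: CrCl = (140 − 51) × 64.5 / (72 × 3.51) = 5740.5 / 252.72 ≈ 22.7 mL/min
Patient B: CrCl = (140 − 48) × 73.3 / (72 × 1.1) × 0.85 = 6743.6 / 79.20 × 0.85 ≈ 72.4 mL/min
|22.7 − 72.4| = 49.7 mL/min

50 mL/min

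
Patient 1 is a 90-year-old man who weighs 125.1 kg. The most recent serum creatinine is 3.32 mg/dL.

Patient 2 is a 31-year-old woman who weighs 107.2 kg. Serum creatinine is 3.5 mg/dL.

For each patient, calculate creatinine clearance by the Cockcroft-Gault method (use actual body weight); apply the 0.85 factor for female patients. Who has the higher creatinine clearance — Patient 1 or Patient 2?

Patient 1: CrCl = (140 − 90) × 125.1 / (72 × 3.32) = 6255.0 / 239.04 ≈ 26.2 mL/min
Patient 2: CrCl = (140 − 31) × 107.2 / (72 × 3.5) × 0.85 = 11684.8 / 252.00 × 0.85 ≈ 39.4 mL/min
26.2 vs 39.4 mL/min → Patient 2 is higher.

Patient 2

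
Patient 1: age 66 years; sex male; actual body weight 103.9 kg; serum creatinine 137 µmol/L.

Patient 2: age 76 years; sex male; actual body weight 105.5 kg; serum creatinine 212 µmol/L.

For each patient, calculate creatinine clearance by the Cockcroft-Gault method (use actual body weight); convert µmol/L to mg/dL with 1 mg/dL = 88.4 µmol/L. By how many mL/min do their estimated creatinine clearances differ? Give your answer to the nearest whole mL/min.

Patient 1: SCr = 137 / 88.4 = 1.55 mg/dL
Patient 1: CrCl = (140 − 66) × 103.9 / (72 × 1.55) = 7688.6 / 111.60 ≈ 68.9 mL/min
Patient 2: SCr = 212 / 88.4 = 2.398 mg/dL
Patient 2: CrCl = (140 − 76) × 105.5 / (72 × 2.398) = 6752.0 / 172.66 ≈ 39.1 mL/min
|68.9 − 39.1| = 29.8 mL/min

30 mL/min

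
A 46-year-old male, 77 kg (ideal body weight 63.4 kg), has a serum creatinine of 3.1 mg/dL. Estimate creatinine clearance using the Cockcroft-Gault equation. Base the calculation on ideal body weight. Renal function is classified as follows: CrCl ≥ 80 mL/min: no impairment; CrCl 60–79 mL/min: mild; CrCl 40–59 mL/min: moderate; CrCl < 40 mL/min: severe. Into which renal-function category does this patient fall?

CrCl = (140 − 46) × 63.4 / (72 × 3.1) = 5959.6 / 223.20 ≈ 26.7 mL/min
27 mL/min falls in the 'severe' range.

severe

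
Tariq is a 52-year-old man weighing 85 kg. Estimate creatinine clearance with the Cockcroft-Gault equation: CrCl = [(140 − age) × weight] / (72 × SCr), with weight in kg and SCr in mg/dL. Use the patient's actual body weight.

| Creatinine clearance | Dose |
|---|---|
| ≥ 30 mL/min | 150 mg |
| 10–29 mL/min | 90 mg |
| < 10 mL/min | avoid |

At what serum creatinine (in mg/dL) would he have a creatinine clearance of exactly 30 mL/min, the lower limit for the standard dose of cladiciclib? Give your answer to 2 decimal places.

3.46 mg/dL

Standard dose requires CrCl ≥ 30 mL/min.
Set (140 − 52) × 85 / (72 × SCr) = 30
SCr = (140 − 52) × 85 / (72 × 30) = 3.463 mg/dL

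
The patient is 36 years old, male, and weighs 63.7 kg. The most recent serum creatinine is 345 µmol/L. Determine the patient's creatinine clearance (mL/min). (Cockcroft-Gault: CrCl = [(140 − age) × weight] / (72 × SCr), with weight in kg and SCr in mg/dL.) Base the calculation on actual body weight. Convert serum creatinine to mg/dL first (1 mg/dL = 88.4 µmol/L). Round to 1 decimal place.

23.6 mL/min

SCr = 345 / 88.4 = 3.903 mg/dL
CrCl = (140 − 36) × 63.7 / (72 × 3.903) = 6624.8 / 281.02 ≈ 23.6 mL/min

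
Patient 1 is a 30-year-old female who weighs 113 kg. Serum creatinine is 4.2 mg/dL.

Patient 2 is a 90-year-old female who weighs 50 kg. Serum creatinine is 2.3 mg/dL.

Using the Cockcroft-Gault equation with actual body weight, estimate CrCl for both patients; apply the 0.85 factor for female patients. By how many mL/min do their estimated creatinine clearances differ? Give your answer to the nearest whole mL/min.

Patient 1: CrCl = (140 − 30) × 113 / (72 × 4.2) × 0.85 = 12430.0 / 302.40 × 0.85 ≈ 34.9 mL/min
Patient 2: CrCl = (140 − 90) × 50 / (72 × 2.3) × 0.85 = 2500.0 / 165.60 × 0.85 ≈ 12.8 mL/min
|34.9 − 12.8| = 22.1 mL/min

22 mL/min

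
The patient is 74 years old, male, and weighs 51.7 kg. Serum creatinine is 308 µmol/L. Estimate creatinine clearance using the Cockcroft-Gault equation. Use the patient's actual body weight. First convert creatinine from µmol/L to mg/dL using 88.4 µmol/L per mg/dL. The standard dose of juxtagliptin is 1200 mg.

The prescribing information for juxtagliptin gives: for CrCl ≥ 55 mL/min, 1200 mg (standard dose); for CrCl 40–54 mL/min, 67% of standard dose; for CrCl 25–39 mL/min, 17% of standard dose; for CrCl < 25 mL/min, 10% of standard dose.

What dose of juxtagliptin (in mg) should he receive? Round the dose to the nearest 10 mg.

120 mg

SCr = 308 / 88.4 = 3.484 mg/dL
CrCl = (140 − 74) × 51.7 / (72 × 3.484) = 3412.2 / 250.85 ≈ 13.6 mL/min
CrCl ≈ 14 mL/min → bracket < 25 mL/min.
10% of 1200 mg = 120 mg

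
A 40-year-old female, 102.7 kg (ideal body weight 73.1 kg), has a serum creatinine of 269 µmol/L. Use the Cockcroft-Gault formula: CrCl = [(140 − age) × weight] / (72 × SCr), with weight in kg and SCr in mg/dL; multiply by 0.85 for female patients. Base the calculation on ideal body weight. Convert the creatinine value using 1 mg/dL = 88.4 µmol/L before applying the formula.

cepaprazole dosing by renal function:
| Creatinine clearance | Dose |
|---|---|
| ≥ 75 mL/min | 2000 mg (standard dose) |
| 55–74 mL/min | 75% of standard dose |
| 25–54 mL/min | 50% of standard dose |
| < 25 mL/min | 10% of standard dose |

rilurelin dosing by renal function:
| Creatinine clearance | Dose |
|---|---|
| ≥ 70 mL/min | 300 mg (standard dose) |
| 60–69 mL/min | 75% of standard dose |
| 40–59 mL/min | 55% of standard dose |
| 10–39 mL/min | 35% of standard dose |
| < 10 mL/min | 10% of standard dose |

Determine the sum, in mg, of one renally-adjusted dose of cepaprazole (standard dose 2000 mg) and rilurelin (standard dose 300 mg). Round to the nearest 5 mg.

SCr = 269 / 88.4 = 3.043 mg/dL
CrCl = (140 − 40) × 73.1 / (72 × 3.043) × 0.85 = 7310.0 / 219.10 × 0.85 ≈ 28.4 mL/min
CrCl ≈ 28 mL/min.
cepaprazole: 25–54 mL/min → 50% of 2000 mg = 1000 mg.
rilurelin: 10–39 mL/min → 35% of 300 mg = 105 mg.
Total = 1000 + 105 = 1105 mg.

1105 mg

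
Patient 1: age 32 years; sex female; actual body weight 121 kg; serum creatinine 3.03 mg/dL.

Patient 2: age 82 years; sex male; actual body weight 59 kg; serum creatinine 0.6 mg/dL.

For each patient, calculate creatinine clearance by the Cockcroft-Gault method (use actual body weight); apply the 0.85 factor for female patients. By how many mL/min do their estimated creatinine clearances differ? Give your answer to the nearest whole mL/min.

Patient 1: CrCl = (140 − 32) × 121 / (72 × 3.03) × 0.85 = 13068.0 / 218.16 × 0.85 ≈ 50.9 mL/min
Patient 2: CrCl = (140 − 82) × 59 / (72 × 0.6) = 3422.0 / 43.20 ≈ 79.2 mL/min
|50.9 − 79.2| = 28.3 mL/min

28 mL/min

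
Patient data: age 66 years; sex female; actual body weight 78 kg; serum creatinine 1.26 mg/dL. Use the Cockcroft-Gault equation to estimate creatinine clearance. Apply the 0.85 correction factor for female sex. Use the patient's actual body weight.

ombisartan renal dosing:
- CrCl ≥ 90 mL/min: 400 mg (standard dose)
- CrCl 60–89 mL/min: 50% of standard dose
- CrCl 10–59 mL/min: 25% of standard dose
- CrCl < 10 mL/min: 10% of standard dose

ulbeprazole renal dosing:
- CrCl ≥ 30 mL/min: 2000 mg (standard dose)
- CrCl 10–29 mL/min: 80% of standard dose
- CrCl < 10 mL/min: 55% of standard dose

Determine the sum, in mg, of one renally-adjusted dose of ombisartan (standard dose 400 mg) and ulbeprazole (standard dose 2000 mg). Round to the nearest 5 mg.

CrCl = (140 − 66) × 78 / (72 × 1.26) × 0.85 = 5772.0 / 90.72 × 0.85 ≈ 54.1 mL/min
CrCl ≈ 54 mL/min.
ombisartan: 10–59 mL/min → 25% of 400 mg = 100 mg.
ulbeprazole: ≥ 30 mL/min → 100% of 2000 mg = 2000 mg.
Total = 100 + 2000 = 2100 mg.

2100 mg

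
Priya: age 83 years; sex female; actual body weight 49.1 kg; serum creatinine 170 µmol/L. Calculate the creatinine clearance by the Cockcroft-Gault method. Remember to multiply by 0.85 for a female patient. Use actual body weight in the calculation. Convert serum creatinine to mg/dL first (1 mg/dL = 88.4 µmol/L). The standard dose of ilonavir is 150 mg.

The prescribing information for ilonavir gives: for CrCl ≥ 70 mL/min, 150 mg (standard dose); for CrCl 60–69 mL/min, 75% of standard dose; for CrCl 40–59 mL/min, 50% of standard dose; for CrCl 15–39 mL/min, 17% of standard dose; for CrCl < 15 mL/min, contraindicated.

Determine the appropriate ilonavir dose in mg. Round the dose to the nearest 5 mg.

25 mg

SCr = 170 / 88.4 = 1.923 mg/dL
CrCl = (140 − 83) × 49.1 / (72 × 1.923) × 0.85 = 2798.7 / 138.46 × 0.85 ≈ 17.2 mL/min
CrCl ≈ 17 mL/min → bracket 15–39 mL/min.
17% of 150 mg = 25.5 mg → 25 mg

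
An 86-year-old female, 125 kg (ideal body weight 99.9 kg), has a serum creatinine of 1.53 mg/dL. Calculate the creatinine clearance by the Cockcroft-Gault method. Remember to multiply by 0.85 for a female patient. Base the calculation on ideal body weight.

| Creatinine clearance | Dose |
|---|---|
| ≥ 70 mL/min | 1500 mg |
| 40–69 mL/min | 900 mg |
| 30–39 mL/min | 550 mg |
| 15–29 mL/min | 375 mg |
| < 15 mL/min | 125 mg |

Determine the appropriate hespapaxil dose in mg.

CrCl = (140 − 86) × 99.9 / (72 × 1.53) × 0.85 = 5394.6 / 110.16 × 0.85 ≈ 41.6 mL/min
CrCl ≈ 42 mL/min → bracket 40–69 mL/min.
Dose for this bracket: 900 mg.

900 mg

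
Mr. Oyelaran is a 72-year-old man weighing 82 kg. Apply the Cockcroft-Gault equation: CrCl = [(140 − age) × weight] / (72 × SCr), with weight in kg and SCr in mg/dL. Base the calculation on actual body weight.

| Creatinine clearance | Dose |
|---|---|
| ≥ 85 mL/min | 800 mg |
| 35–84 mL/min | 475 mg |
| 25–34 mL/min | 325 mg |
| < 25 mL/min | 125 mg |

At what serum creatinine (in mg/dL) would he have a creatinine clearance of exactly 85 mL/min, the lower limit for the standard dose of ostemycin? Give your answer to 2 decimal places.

Standard dose requires CrCl ≥ 85 mL/min.
Set (140 − 72) × 82 / (72 × SCr) = 85
SCr = (140 − 72) × 82 / (72 × 85) = 0.911 mg/dL

0.91 mg/dL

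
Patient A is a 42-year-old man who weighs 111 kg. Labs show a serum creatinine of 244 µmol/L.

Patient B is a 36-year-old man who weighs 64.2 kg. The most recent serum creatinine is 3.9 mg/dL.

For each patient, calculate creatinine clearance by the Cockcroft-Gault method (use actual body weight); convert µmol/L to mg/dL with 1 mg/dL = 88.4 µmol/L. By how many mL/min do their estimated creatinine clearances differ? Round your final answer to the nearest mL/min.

31 mL/min

Patient A: SCr = 244 / 88.4 = 2.76 mg/dL
Patient A: CrCl = (140 − 42) × 111 / (72 × 2.76) = 10878.0 / 198.72 ≈ 54.7 mL/min
Patient B: CrCl = (140 − 36) × 64.2 / (72 × 3.9) = 6676.8 / 280.80 ≈ 23.8 mL/min
|54.7 − 23.8| = 30.9 mL/min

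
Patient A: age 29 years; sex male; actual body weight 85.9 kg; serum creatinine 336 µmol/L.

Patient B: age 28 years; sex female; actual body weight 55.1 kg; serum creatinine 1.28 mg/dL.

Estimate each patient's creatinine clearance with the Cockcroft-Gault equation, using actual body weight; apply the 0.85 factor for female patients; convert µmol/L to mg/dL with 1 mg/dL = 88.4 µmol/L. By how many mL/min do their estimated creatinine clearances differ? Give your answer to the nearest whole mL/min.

Patient A: SCr = 336 / 88.4 = 3.801 mg/dL
Patient A: CrCl = (140 − 29) × 85.9 / (72 × 3.801) = 9534.9 / 273.67 ≈ 34.8 mL/min
Patient B: CrCl = (140 − 28) × 55.1 / (72 × 1.28) × 0.85 = 6171.2 / 92.16 × 0.85 ≈ 56.9 mL/min
|34.8 − 56.9| = 22.1 mL/min

22 mL/min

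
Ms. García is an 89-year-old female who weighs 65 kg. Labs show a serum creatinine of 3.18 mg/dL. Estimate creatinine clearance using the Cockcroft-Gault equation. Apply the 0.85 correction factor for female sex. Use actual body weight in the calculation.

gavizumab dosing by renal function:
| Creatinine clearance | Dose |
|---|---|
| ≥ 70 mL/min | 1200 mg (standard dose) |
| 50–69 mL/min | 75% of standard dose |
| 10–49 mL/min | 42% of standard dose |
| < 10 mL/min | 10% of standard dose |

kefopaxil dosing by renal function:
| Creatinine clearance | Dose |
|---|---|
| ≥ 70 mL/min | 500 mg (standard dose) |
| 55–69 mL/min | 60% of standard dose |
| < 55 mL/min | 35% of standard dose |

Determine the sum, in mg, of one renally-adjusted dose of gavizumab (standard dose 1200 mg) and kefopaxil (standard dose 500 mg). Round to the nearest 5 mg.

680 mg

CrCl = (140 − 89) × 65 / (72 × 3.18) × 0.85 = 3315.0 / 228.96 × 0.85 ≈ 12.3 mL/min
CrCl ≈ 12 mL/min.
gavizumab: 10–49 mL/min → 42% of 1200 mg = 504 mg.
kefopaxil: < 55 mL/min → 35% of 500 mg = 175 mg.
Total = 504 + 175 = 679 mg.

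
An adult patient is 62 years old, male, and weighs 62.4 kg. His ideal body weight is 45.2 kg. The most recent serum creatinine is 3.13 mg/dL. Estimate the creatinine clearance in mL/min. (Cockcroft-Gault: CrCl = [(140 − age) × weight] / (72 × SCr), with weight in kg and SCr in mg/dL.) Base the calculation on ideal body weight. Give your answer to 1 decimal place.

CrCl = (140 − 62) × 45.2 / (72 × 3.13) = 3525.6 / 225.36 ≈ 15.6 mL/min

15.6 mL/min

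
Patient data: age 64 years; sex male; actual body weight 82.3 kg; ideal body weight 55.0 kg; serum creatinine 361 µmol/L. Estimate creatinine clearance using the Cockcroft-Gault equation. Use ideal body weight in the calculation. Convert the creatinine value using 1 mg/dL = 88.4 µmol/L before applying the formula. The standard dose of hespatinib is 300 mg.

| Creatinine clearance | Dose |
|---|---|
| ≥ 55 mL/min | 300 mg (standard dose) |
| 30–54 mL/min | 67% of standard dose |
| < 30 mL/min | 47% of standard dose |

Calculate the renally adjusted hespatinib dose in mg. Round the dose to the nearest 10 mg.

SCr = 361 / 88.4 = 4.084 mg/dL
CrCl = (140 − 64) × 55 / (72 × 4.084) = 4180.0 / 294.05 ≈ 14.2 mL/min
CrCl ≈ 14 mL/min → bracket < 30 mL/min.
47% of 300 mg = 141 mg → 140 mg

140 mg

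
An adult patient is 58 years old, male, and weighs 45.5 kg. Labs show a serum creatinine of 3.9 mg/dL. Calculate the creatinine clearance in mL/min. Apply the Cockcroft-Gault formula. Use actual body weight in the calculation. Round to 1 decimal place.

CrCl = (140 − 58) × 45.5 / (72 × 3.9) = 3731.0 / 280.80 ≈ 13.3 mL/min

13.3 mL/min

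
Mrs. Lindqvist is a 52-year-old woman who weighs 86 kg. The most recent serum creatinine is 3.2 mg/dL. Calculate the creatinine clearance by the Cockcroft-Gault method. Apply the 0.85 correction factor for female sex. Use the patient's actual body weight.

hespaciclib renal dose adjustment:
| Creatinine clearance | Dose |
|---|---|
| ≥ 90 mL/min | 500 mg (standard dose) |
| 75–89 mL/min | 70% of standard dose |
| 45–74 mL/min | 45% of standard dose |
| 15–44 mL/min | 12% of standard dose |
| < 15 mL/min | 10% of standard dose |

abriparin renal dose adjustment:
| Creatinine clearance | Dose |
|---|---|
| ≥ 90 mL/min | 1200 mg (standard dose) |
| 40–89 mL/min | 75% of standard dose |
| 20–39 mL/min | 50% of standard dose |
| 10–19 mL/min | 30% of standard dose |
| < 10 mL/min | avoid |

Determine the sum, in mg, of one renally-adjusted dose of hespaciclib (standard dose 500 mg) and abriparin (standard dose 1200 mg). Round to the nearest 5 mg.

CrCl = (140 − 52) × 86 / (72 × 3.2) × 0.85 = 7568.0 / 230.40 × 0.85 ≈ 27.9 mL/min
CrCl ≈ 28 mL/min.
hespaciclib: 15–44 mL/min → 12% of 500 mg = 60 mg.
abriparin: 20–39 mL/min → 50% of 1200 mg = 600 mg.
Total = 60 + 600 = 660 mg.

660 mg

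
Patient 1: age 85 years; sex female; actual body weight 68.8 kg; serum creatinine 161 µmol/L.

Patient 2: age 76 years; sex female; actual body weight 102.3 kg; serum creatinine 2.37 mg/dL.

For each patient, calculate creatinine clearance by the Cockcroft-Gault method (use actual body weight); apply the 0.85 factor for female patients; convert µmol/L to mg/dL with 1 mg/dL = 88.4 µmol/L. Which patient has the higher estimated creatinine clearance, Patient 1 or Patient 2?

Patient 1: SCr = 161 / 88.4 = 1.821 mg/dL
Patient 1: CrCl = (140 − 85) × 68.8 / (72 × 1.821) × 0.85 = 3784.0 / 131.11 × 0.85 ≈ 24.5 mL/min
Patient 2: CrCl = (140 − 76) × 102.3 / (72 × 2.37) × 0.85 = 6547.2 / 170.64 × 0.85 ≈ 32.6 mL/min
24.5 vs 32.6 mL/min → Patient 2 is higher.

Patient 2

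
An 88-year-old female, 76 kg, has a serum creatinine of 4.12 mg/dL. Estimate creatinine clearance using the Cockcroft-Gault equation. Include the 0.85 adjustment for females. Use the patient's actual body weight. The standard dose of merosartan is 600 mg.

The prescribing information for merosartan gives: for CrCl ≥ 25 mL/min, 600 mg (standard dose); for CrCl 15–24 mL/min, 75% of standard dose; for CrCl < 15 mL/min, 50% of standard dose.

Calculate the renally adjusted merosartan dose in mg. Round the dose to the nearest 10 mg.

CrCl = (140 − 88) × 76 / (72 × 4.12) × 0.85 = 3952.0 / 296.64 × 0.85 ≈ 11.3 mL/min
CrCl ≈ 11 mL/min → bracket < 15 mL/min.
50% of 600 mg = 300 mg

300 mg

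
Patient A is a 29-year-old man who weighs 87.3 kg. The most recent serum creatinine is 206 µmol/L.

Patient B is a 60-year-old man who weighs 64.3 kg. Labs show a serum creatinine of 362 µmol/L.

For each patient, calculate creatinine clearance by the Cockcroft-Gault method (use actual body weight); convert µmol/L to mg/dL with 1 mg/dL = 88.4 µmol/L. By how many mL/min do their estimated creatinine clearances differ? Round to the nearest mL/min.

Patient A: SCr = 206 / 88.4 = 2.33 mg/dL
Patient A: CrCl = (140 − 29) × 87.3 / (72 × 2.33) = 9690.3 / 167.76 ≈ 57.8 mL/min
Patient B: SCr = 362 / 88.4 = 4.095 mg/dL
Patient B: CrCl = (140 − 60) × 64.3 / (72 × 4.095) = 5144.0 / 294.84 ≈ 17.4 mL/min
|57.8 − 17.4| = 40.4 mL/min

40 mL/min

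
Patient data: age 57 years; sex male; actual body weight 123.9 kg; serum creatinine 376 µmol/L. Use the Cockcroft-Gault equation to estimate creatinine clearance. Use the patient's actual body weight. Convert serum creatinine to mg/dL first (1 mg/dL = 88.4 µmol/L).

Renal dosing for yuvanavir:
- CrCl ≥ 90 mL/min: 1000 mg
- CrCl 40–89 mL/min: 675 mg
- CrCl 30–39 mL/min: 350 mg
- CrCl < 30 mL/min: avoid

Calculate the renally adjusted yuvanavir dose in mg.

SCr = 376 / 88.4 = 4.253 mg/dL
CrCl = (140 − 57) × 123.9 / (72 × 4.253) = 10283.7 / 306.22 ≈ 33.6 mL/min
CrCl ≈ 34 mL/min → bracket 30–39 mL/min.
Dose for this bracket: 350 mg.

350 mg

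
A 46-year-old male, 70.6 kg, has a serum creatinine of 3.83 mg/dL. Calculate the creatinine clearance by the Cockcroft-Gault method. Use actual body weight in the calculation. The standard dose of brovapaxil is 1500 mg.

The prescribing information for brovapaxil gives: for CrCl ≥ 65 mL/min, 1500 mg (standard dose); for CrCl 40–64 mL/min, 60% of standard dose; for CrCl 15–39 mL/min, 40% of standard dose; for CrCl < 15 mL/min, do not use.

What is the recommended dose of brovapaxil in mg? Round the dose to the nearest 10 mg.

CrCl = (140 − 46) × 70.6 / (72 × 3.83) = 6636.4 / 275.76 ≈ 24.1 mL/min
CrCl ≈ 24 mL/min → bracket 15–39 mL/min.
40% of 1500 mg = 600 mg

600 mg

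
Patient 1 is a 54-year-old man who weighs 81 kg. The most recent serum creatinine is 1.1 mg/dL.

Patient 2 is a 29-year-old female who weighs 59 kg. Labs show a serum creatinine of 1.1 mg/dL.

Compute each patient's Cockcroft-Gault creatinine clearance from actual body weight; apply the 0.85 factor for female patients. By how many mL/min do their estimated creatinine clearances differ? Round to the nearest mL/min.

18 mL/min

Patient 1: CrCl = (140 − 54) × 81 / (72 × 1.1) = 6966.0 / 79.20 ≈ 88.0 mL/min
Patient 2: CrCl = (140 − 29) × 59 / (72 × 1.1) × 0.85 = 6549.0 / 79.20 × 0.85 ≈ 70.3 mL/min
|88.0 − 70.3| = 17.7 mL/min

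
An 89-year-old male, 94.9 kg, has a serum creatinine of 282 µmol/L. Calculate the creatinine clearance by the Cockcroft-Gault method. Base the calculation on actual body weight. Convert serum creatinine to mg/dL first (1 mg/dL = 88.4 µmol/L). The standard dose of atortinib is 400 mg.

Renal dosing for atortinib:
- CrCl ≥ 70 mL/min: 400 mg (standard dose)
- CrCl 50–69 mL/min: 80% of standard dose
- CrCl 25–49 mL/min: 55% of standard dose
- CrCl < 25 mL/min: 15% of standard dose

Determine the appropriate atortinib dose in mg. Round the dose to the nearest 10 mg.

60 mg

SCr = 282 / 88.4 = 3.19 mg/dL
CrCl = (140 − 89) × 94.9 / (72 × 3.19) = 4839.9 / 229.68 ≈ 21.1 mL/min
CrCl ≈ 21 mL/min → bracket < 25 mL/min.
15% of 400 mg = 60 mg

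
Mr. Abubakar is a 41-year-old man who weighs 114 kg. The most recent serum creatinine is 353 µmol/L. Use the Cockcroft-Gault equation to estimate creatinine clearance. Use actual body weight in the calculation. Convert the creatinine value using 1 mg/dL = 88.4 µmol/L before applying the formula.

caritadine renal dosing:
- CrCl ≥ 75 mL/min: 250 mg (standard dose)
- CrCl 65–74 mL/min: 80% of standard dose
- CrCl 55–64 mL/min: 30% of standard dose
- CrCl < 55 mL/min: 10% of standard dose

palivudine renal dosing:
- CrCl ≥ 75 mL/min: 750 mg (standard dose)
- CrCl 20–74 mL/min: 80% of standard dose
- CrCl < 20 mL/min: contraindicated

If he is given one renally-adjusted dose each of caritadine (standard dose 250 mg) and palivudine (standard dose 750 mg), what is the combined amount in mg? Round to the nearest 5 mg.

SCr = 353 / 88.4 = 3.993 mg/dL
CrCl = (140 − 41) × 114 / (72 × 3.993) = 11286.0 / 287.50 ≈ 39.3 mL/min
CrCl ≈ 39 mL/min.
caritadine: < 55 mL/min → 10% of 250 mg = 25 mg.
palivudine: 20–74 mL/min → 80% of 750 mg = 600 mg.
Total = 25 + 600 = 625 mg.

625 mg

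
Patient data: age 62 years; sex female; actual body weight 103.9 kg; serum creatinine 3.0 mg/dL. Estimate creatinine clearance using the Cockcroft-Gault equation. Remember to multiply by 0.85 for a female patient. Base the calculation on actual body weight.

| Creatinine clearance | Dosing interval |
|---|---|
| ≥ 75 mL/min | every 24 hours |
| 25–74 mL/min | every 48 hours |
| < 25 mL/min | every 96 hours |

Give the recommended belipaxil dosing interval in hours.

CrCl = (140 − 62) × 103.9 / (72 × 3) × 0.85 = 8104.2 / 216.00 × 0.85 ≈ 31.9 mL/min
CrCl ≈ 32 mL/min → bracket 25–74 mL/min → every 48 hours.

every 48 hours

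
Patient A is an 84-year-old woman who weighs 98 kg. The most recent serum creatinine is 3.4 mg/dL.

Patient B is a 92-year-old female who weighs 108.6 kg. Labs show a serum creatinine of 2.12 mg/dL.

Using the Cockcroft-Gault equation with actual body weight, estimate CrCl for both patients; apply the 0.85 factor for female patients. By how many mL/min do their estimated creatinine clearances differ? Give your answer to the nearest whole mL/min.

Patient A: CrCl = (140 − 84) × 98 / (72 × 3.4) × 0.85 = 5488.0 / 244.80 × 0.85 ≈ 19.1 mL/min
Patient B: CrCl = (140 − 92) × 108.6 / (72 × 2.12) × 0.85 = 5212.8 / 152.64 × 0.85 ≈ 29.0 mL/min
|19.1 − 29.0| = 9.9 mL/min

10 mL/min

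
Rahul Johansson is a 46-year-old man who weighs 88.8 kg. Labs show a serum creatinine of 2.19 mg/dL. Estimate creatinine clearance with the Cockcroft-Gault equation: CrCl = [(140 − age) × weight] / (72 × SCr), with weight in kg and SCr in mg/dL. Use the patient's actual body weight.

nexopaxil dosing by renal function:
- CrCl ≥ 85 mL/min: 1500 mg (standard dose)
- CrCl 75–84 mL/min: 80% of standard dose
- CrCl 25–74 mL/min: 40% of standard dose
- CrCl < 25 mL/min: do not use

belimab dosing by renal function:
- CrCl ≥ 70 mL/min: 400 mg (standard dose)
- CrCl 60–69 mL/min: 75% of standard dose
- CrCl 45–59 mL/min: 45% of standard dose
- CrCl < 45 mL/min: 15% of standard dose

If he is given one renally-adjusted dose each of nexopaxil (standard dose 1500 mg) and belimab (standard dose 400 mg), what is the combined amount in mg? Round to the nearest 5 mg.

780 mg

CrCl = (140 − 46) × 88.8 / (72 × 2.19) = 8347.2 / 157.68 ≈ 52.9 mL/min
CrCl ≈ 53 mL/min.
nexopaxil: 25–74 mL/min → 40% of 1500 mg = 600 mg.
belimab: 45–59 mL/min → 45% of 400 mg = 180 mg.
Total = 600 + 180 = 780 mg.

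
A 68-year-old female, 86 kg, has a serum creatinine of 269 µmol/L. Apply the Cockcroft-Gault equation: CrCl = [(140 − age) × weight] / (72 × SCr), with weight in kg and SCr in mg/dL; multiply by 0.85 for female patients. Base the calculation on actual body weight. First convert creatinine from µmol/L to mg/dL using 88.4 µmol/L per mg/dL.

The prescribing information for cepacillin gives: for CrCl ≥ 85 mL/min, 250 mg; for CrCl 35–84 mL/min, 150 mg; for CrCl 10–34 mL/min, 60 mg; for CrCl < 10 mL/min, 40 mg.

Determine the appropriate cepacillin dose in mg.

SCr = 269 / 88.4 = 3.043 mg/dL
CrCl = (140 − 68) × 86 / (72 × 3.043) × 0.85 = 6192.0 / 219.10 × 0.85 ≈ 24.0 mL/min
CrCl ≈ 24 mL/min → bracket 10–34 mL/min.
Dose for this bracket: 60 mg.

60 mg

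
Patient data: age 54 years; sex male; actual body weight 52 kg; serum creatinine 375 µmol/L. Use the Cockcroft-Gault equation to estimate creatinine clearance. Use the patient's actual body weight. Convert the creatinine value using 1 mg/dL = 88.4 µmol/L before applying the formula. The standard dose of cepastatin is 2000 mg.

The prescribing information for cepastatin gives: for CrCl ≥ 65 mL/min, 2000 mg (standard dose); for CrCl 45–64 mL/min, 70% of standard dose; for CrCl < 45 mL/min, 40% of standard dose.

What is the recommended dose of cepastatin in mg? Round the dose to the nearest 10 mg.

800 mg

SCr = 375 / 88.4 = 4.242 mg/dL
CrCl = (140 − 54) × 52 / (72 × 4.242) = 4472.0 / 305.42 ≈ 14.6 mL/min
CrCl ≈ 15 mL/min → bracket < 45 mL/min.
40% of 2000 mg = 800 mg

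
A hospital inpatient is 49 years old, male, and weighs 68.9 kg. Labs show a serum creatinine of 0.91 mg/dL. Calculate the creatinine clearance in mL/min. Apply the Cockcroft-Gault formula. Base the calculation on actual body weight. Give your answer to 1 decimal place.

CrCl = (140 − 49) × 68.9 / (72 × 0.91) = 6269.9 / 65.52 ≈ 95.7 mL/min

95.7 mL/min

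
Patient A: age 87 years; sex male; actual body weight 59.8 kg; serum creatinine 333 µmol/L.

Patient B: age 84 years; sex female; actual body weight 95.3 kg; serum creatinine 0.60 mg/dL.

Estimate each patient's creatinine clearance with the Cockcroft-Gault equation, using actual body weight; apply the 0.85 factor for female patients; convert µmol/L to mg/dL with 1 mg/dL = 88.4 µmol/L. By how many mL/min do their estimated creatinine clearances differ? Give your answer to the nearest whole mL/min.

93 mL/min

Patient A: SCr = 333 / 88.4 = 3.767 mg/dL
Patient A: CrCl = (140 − 87) × 59.8 / (72 × 3.767) = 3169.4 / 271.22 ≈ 11.7 mL/min
Patient B: CrCl = (140 − 84) × 95.3 / (72 × 0.6) × 0.85 = 5336.8 / 43.20 × 0.85 ≈ 105.0 mL/min
|11.7 − 105.0| = 93.3 mL/min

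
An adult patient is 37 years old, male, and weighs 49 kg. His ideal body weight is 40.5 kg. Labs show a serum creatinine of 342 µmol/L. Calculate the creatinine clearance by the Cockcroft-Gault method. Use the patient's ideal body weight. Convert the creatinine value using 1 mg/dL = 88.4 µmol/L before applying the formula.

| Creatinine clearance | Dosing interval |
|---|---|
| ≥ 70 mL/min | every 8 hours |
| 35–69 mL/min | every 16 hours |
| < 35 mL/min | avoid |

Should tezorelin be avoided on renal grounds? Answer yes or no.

SCr = 342 / 88.4 = 3.869 mg/dL
CrCl = (140 − 37) × 40.5 / (72 × 3.869) = 4171.5 / 278.57 ≈ 15.0 mL/min
CrCl ≈ 15 mL/min, which is < 35 mL/min.

yes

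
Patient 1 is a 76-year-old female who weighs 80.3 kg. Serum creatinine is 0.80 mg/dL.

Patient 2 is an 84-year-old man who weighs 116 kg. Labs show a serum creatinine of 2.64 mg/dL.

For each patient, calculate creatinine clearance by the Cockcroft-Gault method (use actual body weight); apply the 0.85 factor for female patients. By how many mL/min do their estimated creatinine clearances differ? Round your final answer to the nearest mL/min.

42 mL/min

Patient 1: CrCl = (140 − 76) × 80.3 / (72 × 0.8) × 0.85 = 5139.2 / 57.60 × 0.85 ≈ 75.8 mL/min
Patient 2: CrCl = (140 − 84) × 116 / (72 × 2.64) = 6496.0 / 190.08 ≈ 34.2 mL/min
|75.8 − 34.2| = 41.6 mL/min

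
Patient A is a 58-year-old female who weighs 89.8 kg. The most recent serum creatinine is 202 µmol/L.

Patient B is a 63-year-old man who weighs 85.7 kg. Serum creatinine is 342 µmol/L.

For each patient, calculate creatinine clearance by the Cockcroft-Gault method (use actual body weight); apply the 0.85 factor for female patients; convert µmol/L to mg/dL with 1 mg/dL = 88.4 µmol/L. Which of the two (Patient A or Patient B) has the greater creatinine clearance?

Patient A

Patient A: SCr = 202 / 88.4 = 2.285 mg/dL
Patient A: CrCl = (140 − 58) × 89.8 / (72 × 2.285) × 0.85 = 7363.6 / 164.52 × 0.85 ≈ 38.0 mL/min
Patient B: SCr = 342 / 88.4 = 3.869 mg/dL
Patient B: CrCl = (140 − 63) × 85.7 / (72 × 3.869) = 6598.9 / 278.57 ≈ 23.7 mL/min
38.0 vs 23.7 mL/min → Patient A is higher.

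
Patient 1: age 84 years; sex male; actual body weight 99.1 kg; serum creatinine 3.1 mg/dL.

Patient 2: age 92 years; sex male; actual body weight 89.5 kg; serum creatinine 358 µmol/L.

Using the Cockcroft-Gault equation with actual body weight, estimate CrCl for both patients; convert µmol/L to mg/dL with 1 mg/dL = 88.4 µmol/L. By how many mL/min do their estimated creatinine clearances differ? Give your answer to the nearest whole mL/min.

10 mL/min

Patient 1: CrCl = (140 − 84) × 99.1 / (72 × 3.1) = 5549.6 / 223.20 ≈ 24.9 mL/min
Patient 2: SCr = 358 / 88.4 = 4.05 mg/dL
Patient 2: CrCl = (140 − 92) × 89.5 / (72 × 4.05) = 4296.0 / 291.60 ≈ 14.7 mL/min
|24.9 − 14.7| = 10.2 mL/min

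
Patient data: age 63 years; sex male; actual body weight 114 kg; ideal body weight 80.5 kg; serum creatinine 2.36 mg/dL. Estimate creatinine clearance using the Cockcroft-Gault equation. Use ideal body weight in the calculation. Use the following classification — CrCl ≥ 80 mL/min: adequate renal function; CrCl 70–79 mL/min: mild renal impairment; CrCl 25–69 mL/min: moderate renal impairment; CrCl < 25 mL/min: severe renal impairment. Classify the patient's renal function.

CrCl = (140 − 63) × 80.5 / (72 × 2.36) = 6198.5 / 169.92 ≈ 36.5 mL/min
36 mL/min falls in the 'moderate renal impairment' range.

moderate renal impairment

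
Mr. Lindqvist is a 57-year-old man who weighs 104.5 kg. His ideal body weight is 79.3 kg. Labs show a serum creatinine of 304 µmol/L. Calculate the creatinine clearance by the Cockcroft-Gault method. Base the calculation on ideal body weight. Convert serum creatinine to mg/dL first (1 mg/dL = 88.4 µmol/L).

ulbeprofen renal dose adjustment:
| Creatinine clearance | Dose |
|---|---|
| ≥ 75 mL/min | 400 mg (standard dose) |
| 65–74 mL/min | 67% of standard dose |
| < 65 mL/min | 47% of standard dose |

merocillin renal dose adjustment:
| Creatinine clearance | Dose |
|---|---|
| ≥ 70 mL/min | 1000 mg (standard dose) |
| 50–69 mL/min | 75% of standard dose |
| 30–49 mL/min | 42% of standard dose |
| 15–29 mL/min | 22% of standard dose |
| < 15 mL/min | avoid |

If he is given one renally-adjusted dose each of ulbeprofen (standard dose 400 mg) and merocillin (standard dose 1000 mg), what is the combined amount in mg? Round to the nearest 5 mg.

410 mg

SCr = 304 / 88.4 = 3.439 mg/dL
CrCl = (140 − 57) × 79.3 / (72 × 3.439) = 6581.9 / 247.61 ≈ 26.6 mL/min
CrCl ≈ 27 mL/min.
ulbeprofen: < 65 mL/min → 47% of 400 mg = 188 mg.
merocillin: 15–29 mL/min → 22% of 1000 mg = 220 mg.
Total = 188 + 220 = 408 mg.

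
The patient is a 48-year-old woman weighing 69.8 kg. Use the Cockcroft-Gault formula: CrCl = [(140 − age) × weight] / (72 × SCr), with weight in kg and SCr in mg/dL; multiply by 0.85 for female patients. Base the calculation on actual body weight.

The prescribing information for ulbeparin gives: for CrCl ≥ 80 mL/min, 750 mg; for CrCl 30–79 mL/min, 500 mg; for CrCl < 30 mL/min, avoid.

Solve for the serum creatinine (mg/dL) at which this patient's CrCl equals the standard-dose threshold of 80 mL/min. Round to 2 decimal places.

0.95 mg/dL

Standard dose requires CrCl ≥ 80 mL/min.
Set (140 − 48) × 69.8 × 0.85 / (72 × SCr) = 80
SCr = (140 − 48) × 69.8 × 0.85 / (72 × 80) = 0.948 mg/dL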